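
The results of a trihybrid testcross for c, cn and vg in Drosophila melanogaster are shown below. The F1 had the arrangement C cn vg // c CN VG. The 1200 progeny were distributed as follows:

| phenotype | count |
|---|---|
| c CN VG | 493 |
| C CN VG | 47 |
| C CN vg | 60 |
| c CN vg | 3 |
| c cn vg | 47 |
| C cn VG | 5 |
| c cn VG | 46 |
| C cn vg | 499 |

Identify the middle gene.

vg

The two rarest classes, C cn VG and c CN vg, are the double crossovers. Comparing them with the parentals, only the vg allele has switched, so vg is the middle locus and the order is c – vg – cn.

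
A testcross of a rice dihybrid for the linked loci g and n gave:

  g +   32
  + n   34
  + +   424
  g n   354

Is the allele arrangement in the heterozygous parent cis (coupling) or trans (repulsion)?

cis

The two most frequent classes are + + (424) and g n (354); these are the parental (non-recombinant) types.
So the F1 carried + + on one chromosome and g n on the other — the recessive alleles are on the same chromosome (cis / coupling).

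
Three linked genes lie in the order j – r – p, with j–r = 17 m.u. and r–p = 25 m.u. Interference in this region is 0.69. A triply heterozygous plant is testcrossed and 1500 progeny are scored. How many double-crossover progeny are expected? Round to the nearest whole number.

20

Map distances give recombination frequencies of 0.170 and 0.250 for the two intervals.
With interference 0.69 (so coincidence = 0.31), expected double-crossover frequency = 0.170 × 0.250 × 0.31 = 0.01318.
Expected number = 0.01318 × 1500 = 19.76 ≈ 20.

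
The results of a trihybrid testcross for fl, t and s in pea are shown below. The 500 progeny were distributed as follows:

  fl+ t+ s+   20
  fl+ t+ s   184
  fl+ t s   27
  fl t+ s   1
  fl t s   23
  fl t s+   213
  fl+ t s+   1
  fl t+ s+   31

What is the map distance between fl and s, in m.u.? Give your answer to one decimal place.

9.0 m.u.

The two most frequent reciprocal classes, fl+ t+ s and fl t s+, are the parental types, so the F1 was fl+ t+ s / fl t s+.
The two rarest classes, fl t+ s and fl+ t s+, are the double crossovers. Comparing them with the parentals, only the fl allele has switched, so fl is the middle locus and the order is s – fl – t.
Crossovers in the s–fl interval produce the single-crossover classes fl+ t+ s+ and fl t s (20 + 23 = 43) plus the double crossovers (2).
RF(s–fl) = (43 + 2) / 500 = 45/500 = 0.0900 → 9.0 m.u.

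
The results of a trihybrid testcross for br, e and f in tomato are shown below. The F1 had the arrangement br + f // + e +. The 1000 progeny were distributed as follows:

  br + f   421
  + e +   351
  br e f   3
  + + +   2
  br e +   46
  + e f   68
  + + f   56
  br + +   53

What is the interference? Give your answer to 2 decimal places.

0.63

The two rarest classes, br e f and + + +, are the double crossovers. Comparing them with the parentals, only the e allele has switched, so e is the middle locus and the order is f – e – br.
f–e: (121 + 5)/1000 = 0.1260; e–br: (102 + 5)/1000 = 0.1070.
Expected DCO frequency = 0.1260 × 0.1070 ≈ 0.01348; observed = 5/1000 ≈ 0.00500.
Coefficient of coincidence = 0.00500/0.01348 ≈ 0.37; interference = 1 − 0.37 = 0.63.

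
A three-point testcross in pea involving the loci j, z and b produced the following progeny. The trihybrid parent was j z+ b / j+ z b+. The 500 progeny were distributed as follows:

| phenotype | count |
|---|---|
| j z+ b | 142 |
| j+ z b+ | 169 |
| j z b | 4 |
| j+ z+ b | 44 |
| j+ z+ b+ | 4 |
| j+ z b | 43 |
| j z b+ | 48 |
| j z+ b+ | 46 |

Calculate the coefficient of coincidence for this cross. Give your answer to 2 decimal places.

The two rarest classes, j z b and j+ z+ b+, are the double crossovers. Comparing them with the parentals, only the z allele has switched, so z is the middle locus and the order is b – z – j.
b–z: (89 + 8)/500 = 0.1940; z–j: (92 + 8)/500 = 0.2000.
Expected DCO frequency = 0.1940 × 0.2000 ≈ 0.03880; observed = 8/500 ≈ 0.01600.
Coefficient of coincidence = 0.01600/0.03880 ≈ 0.41.

0.41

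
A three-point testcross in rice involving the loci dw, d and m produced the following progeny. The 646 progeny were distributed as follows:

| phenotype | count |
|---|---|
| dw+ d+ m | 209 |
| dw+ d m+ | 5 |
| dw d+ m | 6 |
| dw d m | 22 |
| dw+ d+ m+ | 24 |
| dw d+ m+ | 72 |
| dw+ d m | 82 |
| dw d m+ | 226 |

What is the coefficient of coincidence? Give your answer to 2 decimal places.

0.76

The two most frequent reciprocal classes, dw+ d+ m and dw d m+, are the parental types, so the F1 was dw+ d+ m / dw d m+.
The two rarest classes, dw d+ m and dw+ d m+, are the double crossovers. Comparing them with the parentals, only the dw allele has switched, so dw is the middle locus and the order is m – dw – d.
m–dw: (46 + 11)/646 = 0.0882; dw–d: (154 + 11)/646 = 0.2554.
Expected DCO frequency = 0.0882 × 0.2554 ≈ 0.02253; observed = 11/646 ≈ 0.01703.
Coefficient of coincidence = 0.01703/0.02253 ≈ 0.76.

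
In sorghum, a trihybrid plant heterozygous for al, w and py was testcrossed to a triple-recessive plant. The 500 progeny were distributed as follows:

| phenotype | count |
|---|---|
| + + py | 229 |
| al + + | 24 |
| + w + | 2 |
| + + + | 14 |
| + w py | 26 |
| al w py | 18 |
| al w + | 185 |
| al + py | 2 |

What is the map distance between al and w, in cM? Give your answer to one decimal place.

10.8 cM

The two most frequent reciprocal classes, al w + and + + py, are the parental types, so the F1 was al w + / + + py.
The two rarest classes, + w + and al + py, are the double crossovers. Comparing them with the parentals, only the al allele has switched, so al is the middle locus and the order is py – al – w.
Crossovers in the al–w interval produce the single-crossover classes al + + and + w py (24 + 26 = 50) plus the double crossovers (4).
RF(al–w) = (50 + 4) / 500 = 54/500 = 0.1080 → 10.8 cM.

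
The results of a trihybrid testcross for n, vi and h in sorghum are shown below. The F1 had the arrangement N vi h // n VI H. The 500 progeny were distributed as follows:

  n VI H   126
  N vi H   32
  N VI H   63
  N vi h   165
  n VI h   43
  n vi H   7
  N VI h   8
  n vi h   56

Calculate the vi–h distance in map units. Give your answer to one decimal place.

The two rarest classes, N VI h and n vi H, are the double crossovers. Comparing them with the parentals, only the vi allele has switched, so vi is the middle locus and the order is h – vi – n.
Crossovers in the h–vi interval produce the single-crossover classes N vi H and n VI h (32 + 43 = 75) plus the double crossovers (15).
RF(h–vi) = (75 + 15) / 500 = 90/500 = 0.1800 → 18.0 map units.

18.0 map units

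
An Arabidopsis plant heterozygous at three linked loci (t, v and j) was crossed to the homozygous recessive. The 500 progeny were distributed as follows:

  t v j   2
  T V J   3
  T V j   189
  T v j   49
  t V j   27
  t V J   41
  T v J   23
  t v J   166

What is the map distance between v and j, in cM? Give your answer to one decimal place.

The two most frequent reciprocal classes, T V j and t v J, are the parental types, so the F1 was T V j / t v J.
The two rarest classes, T V J and t v j, are the double crossovers. Comparing them with the parentals, only the j allele has switched, so j is the middle locus and the order is v – j – t.
Crossovers in the v–j interval produce the single-crossover classes T v j and t V J (49 + 41 = 90) plus the double crossovers (5).
RF(v–j) = (90 + 5) / 500 = 95/500 = 0.1900 → 19.0 cM.

19.0 cM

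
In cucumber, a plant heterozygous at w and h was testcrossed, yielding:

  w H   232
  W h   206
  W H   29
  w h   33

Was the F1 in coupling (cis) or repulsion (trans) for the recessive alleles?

trans

The two most frequent classes are W h (206) and w H (232); these are the parental (non-recombinant) types.
So the F1 carried W h on one chromosome and w H on the other — the recessive alleles are on opposite chromosomes (trans / repulsion).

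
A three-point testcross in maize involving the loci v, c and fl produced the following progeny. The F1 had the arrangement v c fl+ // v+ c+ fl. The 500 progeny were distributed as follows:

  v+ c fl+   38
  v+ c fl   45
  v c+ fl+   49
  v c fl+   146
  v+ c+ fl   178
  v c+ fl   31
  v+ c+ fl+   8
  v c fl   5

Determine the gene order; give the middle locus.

fl

The two rarest classes, v c fl and v+ c+ fl+, are the double crossovers. Comparing them with the parentals, only the fl allele has switched, so fl is the middle locus and the order is v – fl – c.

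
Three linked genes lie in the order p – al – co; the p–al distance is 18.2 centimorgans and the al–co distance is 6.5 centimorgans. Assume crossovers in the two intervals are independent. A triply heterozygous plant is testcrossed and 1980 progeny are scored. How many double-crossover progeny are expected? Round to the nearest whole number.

Map distances give recombination frequencies of 0.182 and 0.065 for the two intervals.
With no interference, expected double-crossover frequency = 0.182 × 0.065 = 0.01183.
Expected number = 0.01183 × 1980 = 23.42 ≈ 23.

23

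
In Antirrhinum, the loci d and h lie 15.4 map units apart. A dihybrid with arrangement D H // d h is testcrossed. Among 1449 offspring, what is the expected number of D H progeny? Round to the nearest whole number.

A map distance of 15.4 map units corresponds to a recombination frequency of 0.154.
The F1 is D H / d h, so D H is a parental gamete class with expected frequency (1 − r)/2 = 0.846/2 = 0.4230.
Expected number = 0.4230 × 1449 = 612.93 ≈ 613.

613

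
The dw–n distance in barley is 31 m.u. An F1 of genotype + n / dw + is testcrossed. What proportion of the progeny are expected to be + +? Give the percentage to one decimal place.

15.5%

A map distance of 31 m.u. corresponds to a recombination frequency of 0.310.
The F1 is + n / dw +, so + + is a recombinant gamete class with expected frequency r/2 = 0.310/2 = 0.1550.
That is 0.1550 = 15.5% of the progeny.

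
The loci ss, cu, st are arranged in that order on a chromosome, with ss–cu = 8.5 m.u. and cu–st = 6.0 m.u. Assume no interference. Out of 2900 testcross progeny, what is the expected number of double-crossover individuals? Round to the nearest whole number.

Map distances give recombination frequencies of 0.085 and 0.060 for the two intervals.
With no interference, expected double-crossover frequency = 0.085 × 0.060 = 0.00510.
Expected number = 0.00510 × 2900 = 14.79 ≈ 15.

15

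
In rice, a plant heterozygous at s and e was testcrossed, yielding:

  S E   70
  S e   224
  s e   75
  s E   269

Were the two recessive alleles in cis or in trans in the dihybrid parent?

The two most frequent classes are S e (224) and s E (269); these are the parental (non-recombinant) types.
So the F1 carried S e on one chromosome and s E on the other — the recessive alleles are on opposite chromosomes (trans / repulsion).

trans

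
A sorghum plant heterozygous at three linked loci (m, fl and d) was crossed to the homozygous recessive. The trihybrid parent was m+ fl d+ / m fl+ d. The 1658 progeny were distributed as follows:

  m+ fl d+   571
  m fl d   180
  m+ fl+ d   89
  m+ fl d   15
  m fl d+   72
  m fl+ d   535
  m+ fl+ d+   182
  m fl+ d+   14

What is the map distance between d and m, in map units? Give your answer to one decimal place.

11.5 map units

The two rarest classes, m+ fl d and m fl+ d+, are the double crossovers. Comparing them with the parentals, only the d allele has switched, so d is the middle locus and the order is fl – d – m.
Crossovers in the d–m interval produce the single-crossover classes m fl d+ and m+ fl+ d (72 + 89 = 161) plus the double crossovers (29).
RF(d–m) = (161 + 29) / 1658 = 190/1658 = 0.1146 → 11.5 map units.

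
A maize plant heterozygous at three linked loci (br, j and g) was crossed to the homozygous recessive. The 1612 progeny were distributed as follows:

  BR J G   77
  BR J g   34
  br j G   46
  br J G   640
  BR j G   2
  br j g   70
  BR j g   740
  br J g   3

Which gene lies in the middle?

g

The two most frequent reciprocal classes, br J G and BR j g, are the parental types, so the F1 was br J G / BR j g.
The two rarest classes, br J g and BR j G, are the double crossovers. Comparing them with the parentals, only the g allele has switched, so g is the middle locus and the order is j – g – br.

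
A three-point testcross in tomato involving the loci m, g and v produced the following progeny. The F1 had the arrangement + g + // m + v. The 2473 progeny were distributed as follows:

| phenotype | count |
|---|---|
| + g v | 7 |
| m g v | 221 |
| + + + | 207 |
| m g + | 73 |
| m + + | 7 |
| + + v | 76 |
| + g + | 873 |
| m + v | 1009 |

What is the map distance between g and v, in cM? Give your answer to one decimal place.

17.9 cM

The two rarest classes, + g v and m + +, are the double crossovers. Comparing them with the parentals, only the v allele has switched, so v is the middle locus and the order is g – v – m.
Crossovers in the g–v interval produce the single-crossover classes + + + and m g v (207 + 221 = 428) plus the double crossovers (14).
RF(g–v) = (428 + 14) / 2473 = 442/2473 = 0.1787 → 17.9 cM.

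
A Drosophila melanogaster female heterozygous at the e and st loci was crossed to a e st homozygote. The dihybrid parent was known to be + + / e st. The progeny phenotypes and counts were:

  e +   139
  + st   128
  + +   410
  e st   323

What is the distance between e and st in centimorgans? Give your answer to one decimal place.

26.7 centimorgans

The recombinant classes are + st and e +: 128 + 139 = 267.
Recombination frequency = 267/1000 = 0.2670 ≈ 26.7%, i.e. 26.7 centimorgans.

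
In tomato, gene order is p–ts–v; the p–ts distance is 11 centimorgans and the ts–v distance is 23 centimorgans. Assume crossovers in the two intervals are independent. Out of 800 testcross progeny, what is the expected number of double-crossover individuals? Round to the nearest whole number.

Map distances give recombination frequencies of 0.110 and 0.230 for the two intervals.
With no interference, expected double-crossover frequency = 0.110 × 0.230 = 0.02530.
Expected number = 0.02530 × 800 = 20.24 ≈ 20.

20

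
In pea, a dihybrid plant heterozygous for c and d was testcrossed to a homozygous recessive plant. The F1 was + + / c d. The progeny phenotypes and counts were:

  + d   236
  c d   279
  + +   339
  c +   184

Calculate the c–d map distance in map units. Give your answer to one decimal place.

40.5 map units

The recombinant classes are + d and c +: 236 + 184 = 420.
Recombination frequency = 420/1038 = 0.4046 ≈ 40.5%, i.e. 40.5 map units.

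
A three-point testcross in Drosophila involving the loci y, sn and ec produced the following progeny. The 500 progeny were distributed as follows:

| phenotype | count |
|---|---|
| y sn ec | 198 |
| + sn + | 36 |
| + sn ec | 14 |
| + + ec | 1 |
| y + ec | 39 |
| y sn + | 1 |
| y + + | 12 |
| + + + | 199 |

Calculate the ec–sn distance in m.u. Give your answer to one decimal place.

The two most frequent reciprocal classes, + + + and y sn ec, are the parental types, so the F1 was + + + / y sn ec.
The two rarest classes, + + ec and y sn +, are the double crossovers. Comparing them with the parentals, only the ec allele has switched, so ec is the middle locus and the order is y – ec – sn.
Crossovers in the ec–sn interval produce the single-crossover classes + sn + and y + ec (36 + 39 = 75) plus the double crossovers (2).
RF(ec–sn) = (75 + 2) / 500 = 77/500 = 0.1540 → 15.4 m.u.

15.4 m.u.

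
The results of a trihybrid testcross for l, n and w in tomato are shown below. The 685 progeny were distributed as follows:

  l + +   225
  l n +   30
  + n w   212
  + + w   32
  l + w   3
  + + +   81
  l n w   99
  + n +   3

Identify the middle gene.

w

The two most frequent reciprocal classes, l + + and + n w, are the parental types, so the F1 was l + + / + n w.
The two rarest classes, l + w and + n +, are the double crossovers. Comparing them with the parentals, only the w allele has switched, so w is the middle locus and the order is l – w – n.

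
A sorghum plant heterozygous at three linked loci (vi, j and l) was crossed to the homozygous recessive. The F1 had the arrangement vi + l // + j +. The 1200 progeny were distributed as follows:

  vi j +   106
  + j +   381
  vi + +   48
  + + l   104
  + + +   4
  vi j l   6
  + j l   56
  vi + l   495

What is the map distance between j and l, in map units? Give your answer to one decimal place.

9.5 map units

The two rarest classes, vi j l and + + +, are the double crossovers. Comparing them with the parentals, only the j allele has switched, so j is the middle locus and the order is l – j – vi.
Crossovers in the l–j interval produce the single-crossover classes vi + + and + j l (48 + 56 = 104) plus the double crossovers (10).
RF(l–j) = (104 + 10) / 1200 = 114/1200 = 0.0950 → 9.5 map units.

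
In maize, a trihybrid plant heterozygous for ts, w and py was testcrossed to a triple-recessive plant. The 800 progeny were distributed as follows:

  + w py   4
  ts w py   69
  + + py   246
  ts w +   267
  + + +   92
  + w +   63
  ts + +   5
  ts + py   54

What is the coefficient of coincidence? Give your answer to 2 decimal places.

0.34

The two most frequent reciprocal classes, ts w + and + + py, are the parental types, so the F1 was ts w + / + + py.
The two rarest classes, ts + + and + w py, are the double crossovers. Comparing them with the parentals, only the w allele has switched, so w is the middle locus and the order is ts – w – py.
ts–w: (117 + 9)/800 = 0.1575; w–py: (161 + 9)/800 = 0.2125.
Expected DCO frequency = 0.1575 × 0.2125 ≈ 0.03347; observed = 9/800 ≈ 0.01125.
Coefficient of coincidence = 0.01125/0.03347 ≈ 0.34.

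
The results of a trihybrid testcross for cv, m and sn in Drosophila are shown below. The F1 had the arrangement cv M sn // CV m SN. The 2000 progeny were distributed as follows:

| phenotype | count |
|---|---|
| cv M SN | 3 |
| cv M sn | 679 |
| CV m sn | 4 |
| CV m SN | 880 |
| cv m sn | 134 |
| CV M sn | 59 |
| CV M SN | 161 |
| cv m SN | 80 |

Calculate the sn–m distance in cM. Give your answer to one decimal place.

The two rarest classes, cv M SN and CV m sn, are the double crossovers. Comparing them with the parentals, only the sn allele has switched, so sn is the middle locus and the order is cv – sn – m.
Crossovers in the sn–m interval produce the single-crossover classes cv m sn and CV M SN (134 + 161 = 295) plus the double crossovers (7).
RF(sn–m) = (295 + 7) / 2000 = 302/2000 = 0.1510 → 15.1 cM.

15.1 cM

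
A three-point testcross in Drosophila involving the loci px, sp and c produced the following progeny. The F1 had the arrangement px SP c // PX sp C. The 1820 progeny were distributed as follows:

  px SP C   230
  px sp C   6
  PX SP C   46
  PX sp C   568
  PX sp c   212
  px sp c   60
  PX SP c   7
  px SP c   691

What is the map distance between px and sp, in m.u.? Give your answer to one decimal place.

The two rarest classes, PX SP c and px sp C, are the double crossovers. Comparing them with the parentals, only the px allele has switched, so px is the middle locus and the order is sp – px – c.
Crossovers in the sp–px interval produce the single-crossover classes px sp c and PX SP C (60 + 46 = 106) plus the double crossovers (13).
RF(sp–px) = (106 + 13) / 1820 = 119/1820 = 0.0654 → 6.5 m.u.

6.5 m.u.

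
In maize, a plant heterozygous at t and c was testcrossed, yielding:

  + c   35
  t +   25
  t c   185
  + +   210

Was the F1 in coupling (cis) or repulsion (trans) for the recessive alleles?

cis

The two most frequent classes are + + (210) and t c (185); these are the parental (non-recombinant) types.
So the F1 carried + + on one chromosome and t c on the other — the recessive alleles are on the same chromosome (cis / coupling).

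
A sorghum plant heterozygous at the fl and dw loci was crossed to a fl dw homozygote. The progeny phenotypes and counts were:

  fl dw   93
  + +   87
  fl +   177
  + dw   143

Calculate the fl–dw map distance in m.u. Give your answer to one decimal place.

The two most frequent classes, + dw (143) and fl + (177), are the parental types, so the F1 was + dw / fl +.
The recombinant classes are + + and fl dw: 87 + 93 = 180.
Recombination frequency = 180/500 = 0.3600 ≈ 36.0%, i.e. 36.0 m.u.

36.0 m.u.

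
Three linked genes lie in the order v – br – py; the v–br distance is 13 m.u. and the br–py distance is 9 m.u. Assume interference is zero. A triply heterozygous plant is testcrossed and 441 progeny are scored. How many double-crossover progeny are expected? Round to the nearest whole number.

5

Map distances give recombination frequencies of 0.130 and 0.090 for the two intervals.
With no interference, expected double-crossover frequency = 0.130 × 0.090 = 0.01170.
Expected number = 0.01170 × 441 = 5.16 ≈ 5.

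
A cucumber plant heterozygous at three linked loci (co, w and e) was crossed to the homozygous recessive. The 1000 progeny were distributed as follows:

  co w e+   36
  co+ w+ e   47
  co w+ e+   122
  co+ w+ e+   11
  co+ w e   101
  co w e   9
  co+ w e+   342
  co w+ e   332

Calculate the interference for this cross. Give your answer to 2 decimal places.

0.20

The two most frequent reciprocal classes, co w+ e and co+ w e+, are the parental types, so the F1 was co w+ e / co+ w e+.
The two rarest classes, co w e and co+ w+ e+, are the double crossovers. Comparing them with the parentals, only the w allele has switched, so w is the middle locus and the order is co – w – e.
co–w: (83 + 20)/1000 = 0.1030; w–e: (223 + 20)/1000 = 0.2430.
Expected DCO frequency = 0.1030 × 0.2430 ≈ 0.02503; observed = 20/1000 ≈ 0.02000.
Coefficient of coincidence = 0.02000/0.02503 ≈ 0.80; interference = 1 − 0.80 = 0.20.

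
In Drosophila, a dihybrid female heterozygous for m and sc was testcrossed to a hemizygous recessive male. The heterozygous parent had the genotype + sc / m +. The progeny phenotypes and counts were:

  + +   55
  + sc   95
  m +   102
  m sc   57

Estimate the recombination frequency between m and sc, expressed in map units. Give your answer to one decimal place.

The recombinant classes are + + and m sc: 55 + 57 = 112.
Recombination frequency = 112/309 = 0.3625 ≈ 36.2%, i.e. 36.2 map units.

36.2 map units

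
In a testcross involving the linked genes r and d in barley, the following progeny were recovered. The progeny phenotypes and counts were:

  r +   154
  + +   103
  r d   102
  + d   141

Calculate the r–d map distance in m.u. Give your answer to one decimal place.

41.0 m.u.

The two most frequent classes, + d (141) and r + (154), are the parental types, so the F1 was + d / r +.
The recombinant classes are + + and r d: 103 + 102 = 205.
Recombination frequency = 205/500 = 0.4100 ≈ 41.0%, i.e. 41.0 m.u.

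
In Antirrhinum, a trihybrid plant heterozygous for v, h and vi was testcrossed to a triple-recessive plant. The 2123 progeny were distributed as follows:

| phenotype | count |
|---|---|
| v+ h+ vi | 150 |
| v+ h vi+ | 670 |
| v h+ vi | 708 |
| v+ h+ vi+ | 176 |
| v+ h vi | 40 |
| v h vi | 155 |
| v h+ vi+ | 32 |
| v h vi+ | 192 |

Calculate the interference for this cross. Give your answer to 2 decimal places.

The two most frequent reciprocal classes, v+ h vi+ and v h+ vi, are the parental types, so the F1 was v+ h vi+ / v h+ vi.
The two rarest classes, v+ h vi and v h+ vi+, are the double crossovers. Comparing them with the parentals, only the vi allele has switched, so vi is the middle locus and the order is h – vi – v.
h–vi: (331 + 72)/2123 = 0.1898; vi–v: (342 + 72)/2123 = 0.1950.
Expected DCO frequency = 0.1898 × 0.1950 ≈ 0.03701; observed = 72/2123 ≈ 0.03391.
Coefficient of coincidence = 0.03391/0.03701 ≈ 0.92; interference = 1 − 0.92 = 0.08.

0.08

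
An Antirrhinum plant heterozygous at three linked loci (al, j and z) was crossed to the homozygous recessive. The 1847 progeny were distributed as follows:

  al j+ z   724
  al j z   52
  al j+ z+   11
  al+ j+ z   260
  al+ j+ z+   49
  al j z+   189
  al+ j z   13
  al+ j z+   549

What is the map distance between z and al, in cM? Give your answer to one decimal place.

25.6 cM

The two most frequent reciprocal classes, al+ j z+ and al j+ z, are the parental types, so the F1 was al+ j z+ / al j+ z.
The two rarest classes, al+ j z and al j+ z+, are the double crossovers. Comparing them with the parentals, only the z allele has switched, so z is the middle locus and the order is j – z – al.
Crossovers in the z–al interval produce the single-crossover classes al j z+ and al+ j+ z (189 + 260 = 449) plus the double crossovers (24).
RF(z–al) = (449 + 24) / 1847 = 473/1847 = 0.2561 → 25.6 cM.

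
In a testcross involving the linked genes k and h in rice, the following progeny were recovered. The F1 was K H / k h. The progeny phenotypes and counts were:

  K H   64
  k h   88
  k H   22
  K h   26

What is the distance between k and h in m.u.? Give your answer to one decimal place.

The recombinant classes are K h and k H: 26 + 22 = 48.
Recombination frequency = 48/200 = 0.2400 ≈ 24.0%, i.e. 24.0 m.u.

24.0 m.u.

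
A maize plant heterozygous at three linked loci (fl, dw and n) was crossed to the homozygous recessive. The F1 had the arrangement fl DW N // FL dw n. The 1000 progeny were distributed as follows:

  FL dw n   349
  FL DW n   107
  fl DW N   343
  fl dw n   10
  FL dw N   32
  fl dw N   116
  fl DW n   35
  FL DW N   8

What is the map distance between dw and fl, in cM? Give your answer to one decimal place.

24.1 cM

The two rarest classes, FL DW N and fl dw n, are the double crossovers. Comparing them with the parentals, only the fl allele has switched, so fl is the middle locus and the order is n – fl – dw.
Crossovers in the fl–dw interval produce the single-crossover classes fl dw N and FL DW n (116 + 107 = 223) plus the double crossovers (18).
RF(fl–dw) = (223 + 18) / 1000 = 241/1000 = 0.2410 → 24.1 cM.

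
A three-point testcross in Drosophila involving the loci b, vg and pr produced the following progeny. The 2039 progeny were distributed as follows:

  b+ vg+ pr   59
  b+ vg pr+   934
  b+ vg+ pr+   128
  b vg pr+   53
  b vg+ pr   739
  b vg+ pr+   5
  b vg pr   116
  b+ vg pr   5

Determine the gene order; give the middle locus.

The two most frequent reciprocal classes, b vg+ pr and b+ vg pr+, are the parental types, so the F1 was b vg+ pr / b+ vg pr+.
The two rarest classes, b vg+ pr+ and b+ vg pr, are the double crossovers. Comparing them with the parentals, only the pr allele has switched, so pr is the middle locus and the order is vg – pr – b.

pr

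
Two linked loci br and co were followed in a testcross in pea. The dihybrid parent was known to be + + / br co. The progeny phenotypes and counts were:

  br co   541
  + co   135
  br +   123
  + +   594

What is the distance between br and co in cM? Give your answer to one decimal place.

18.5 cM

The recombinant classes are + co and br +: 135 + 123 = 258.
Recombination frequency = 258/1393 = 0.1852 ≈ 18.5%, i.e. 18.5 cM.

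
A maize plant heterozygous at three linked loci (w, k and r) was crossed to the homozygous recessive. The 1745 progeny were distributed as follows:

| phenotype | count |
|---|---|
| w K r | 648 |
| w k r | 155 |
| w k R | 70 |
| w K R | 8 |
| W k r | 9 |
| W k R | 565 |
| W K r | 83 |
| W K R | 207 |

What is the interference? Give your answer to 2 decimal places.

0.54

The two most frequent reciprocal classes, w K r and W k R, are the parental types, so the F1 was w K r / W k R.
The two rarest classes, w K R and W k r, are the double crossovers. Comparing them with the parentals, only the r allele has switched, so r is the middle locus and the order is k – r – w.
k–r: (362 + 17)/1745 = 0.2172; r–w: (153 + 17)/1745 = 0.0974.
Expected DCO frequency = 0.2172 × 0.0974 ≈ 0.02116; observed = 17/1745 ≈ 0.00974.
Coefficient of coincidence = 0.00974/0.02116 ≈ 0.46; interference = 1 − 0.46 = 0.54.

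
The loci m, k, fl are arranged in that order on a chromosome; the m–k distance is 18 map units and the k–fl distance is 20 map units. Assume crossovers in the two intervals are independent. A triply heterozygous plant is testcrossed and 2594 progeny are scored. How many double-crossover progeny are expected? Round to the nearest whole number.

93

Map distances give recombination frequencies of 0.180 and 0.200 for the two intervals.
With no interference, expected double-crossover frequency = 0.180 × 0.200 = 0.03600.
Expected number = 0.03600 × 2594 = 93.38 ≈ 93.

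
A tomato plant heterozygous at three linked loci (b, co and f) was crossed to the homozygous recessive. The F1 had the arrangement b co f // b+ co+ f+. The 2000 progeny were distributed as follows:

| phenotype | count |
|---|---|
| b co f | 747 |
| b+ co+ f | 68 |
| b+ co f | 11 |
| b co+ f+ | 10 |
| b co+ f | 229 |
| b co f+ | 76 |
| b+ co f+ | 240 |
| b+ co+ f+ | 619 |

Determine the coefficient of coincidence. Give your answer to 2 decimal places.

0.52

The two rarest classes, b+ co f and b co+ f+, are the double crossovers. Comparing them with the parentals, only the b allele has switched, so b is the middle locus and the order is f – b – co.
f–b: (144 + 21)/2000 = 0.0825; b–co: (469 + 21)/2000 = 0.2450.
Expected DCO frequency = 0.0825 × 0.2450 ≈ 0.02021; observed = 21/2000 ≈ 0.01050.
Coefficient of coincidence = 0.01050/0.02021 ≈ 0.52.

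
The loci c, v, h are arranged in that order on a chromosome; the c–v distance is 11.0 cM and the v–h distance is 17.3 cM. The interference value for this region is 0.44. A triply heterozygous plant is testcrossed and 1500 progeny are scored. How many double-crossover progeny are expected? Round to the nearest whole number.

16

Map distances give recombination frequencies of 0.110 and 0.173 for the two intervals.
With interference 0.44 (so coincidence = 0.56), expected double-crossover frequency = 0.110 × 0.173 × 0.56 = 0.01066.
Expected number = 0.01066 × 1500 = 15.99 ≈ 16.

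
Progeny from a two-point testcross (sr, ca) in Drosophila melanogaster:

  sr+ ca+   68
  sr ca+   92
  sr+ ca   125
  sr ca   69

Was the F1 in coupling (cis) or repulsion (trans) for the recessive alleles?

trans

The two most frequent classes are sr+ ca (125) and sr ca+ (92); these are the parental (non-recombinant) types.
So the F1 carried sr+ ca on one chromosome and sr ca+ on the other — the recessive alleles are on opposite chromosomes (trans / repulsion).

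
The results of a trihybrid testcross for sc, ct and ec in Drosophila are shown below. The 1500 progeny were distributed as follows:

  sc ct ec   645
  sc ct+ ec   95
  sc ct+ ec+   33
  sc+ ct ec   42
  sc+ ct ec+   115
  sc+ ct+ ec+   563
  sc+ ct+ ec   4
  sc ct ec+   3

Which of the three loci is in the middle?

The two most frequent reciprocal classes, sc ct ec and sc+ ct+ ec+, are the parental types, so the F1 was sc ct ec / sc+ ct+ ec+.
The two rarest classes, sc ct ec+ and sc+ ct+ ec, are the double crossovers. Comparing them with the parentals, only the ec allele has switched, so ec is the middle locus and the order is ct – ec – sc.

ec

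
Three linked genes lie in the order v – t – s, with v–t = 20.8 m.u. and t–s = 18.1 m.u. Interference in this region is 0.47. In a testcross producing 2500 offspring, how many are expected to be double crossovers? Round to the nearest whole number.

Map distances give recombination frequencies of 0.208 and 0.181 for the two intervals.
With interference 0.47 (so coincidence = 0.53), expected double-crossover frequency = 0.208 × 0.181 × 0.53 = 0.01995.
Expected number = 0.01995 × 2500 = 49.88 ≈ 50.

50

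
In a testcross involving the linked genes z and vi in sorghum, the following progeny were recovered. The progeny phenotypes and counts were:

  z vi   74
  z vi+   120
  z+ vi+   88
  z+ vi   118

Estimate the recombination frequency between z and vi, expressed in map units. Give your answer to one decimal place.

The two most frequent classes, z+ vi (118) and z vi+ (120), are the parental types, so the F1 was z+ vi / z vi+.
The recombinant classes are z+ vi+ and z vi: 88 + 74 = 162.
Recombination frequency = 162/400 = 0.4050 ≈ 40.5%, i.e. 40.5 map units.

40.5 map units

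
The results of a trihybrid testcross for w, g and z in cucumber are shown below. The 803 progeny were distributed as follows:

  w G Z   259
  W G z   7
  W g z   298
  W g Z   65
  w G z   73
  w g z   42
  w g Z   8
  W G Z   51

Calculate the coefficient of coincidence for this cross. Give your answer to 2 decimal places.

The two most frequent reciprocal classes, W g z and w G Z, are the parental types, so the F1 was W g z / w G Z.
The two rarest classes, W G z and w g Z, are the double crossovers. Comparing them with the parentals, only the g allele has switched, so g is the middle locus and the order is w – g – z.
w–g: (93 + 15)/803 = 0.1345; g–z: (138 + 15)/803 = 0.1905.
Expected DCO frequency = 0.1345 × 0.1905 ≈ 0.02562; observed = 15/803 ≈ 0.01868.
Coefficient of coincidence = 0.01868/0.02562 ≈ 0.73.

0.73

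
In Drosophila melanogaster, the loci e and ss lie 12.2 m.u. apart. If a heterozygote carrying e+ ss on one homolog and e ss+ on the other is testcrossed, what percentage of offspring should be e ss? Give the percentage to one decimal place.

A map distance of 12.2 m.u. corresponds to a recombination frequency of 0.122.
The F1 is e+ ss / e ss+, so e ss is a recombinant gamete class with expected frequency r/2 = 0.122/2 = 0.0610.
That is 0.0610 = 6.1% of the progeny.

6.1%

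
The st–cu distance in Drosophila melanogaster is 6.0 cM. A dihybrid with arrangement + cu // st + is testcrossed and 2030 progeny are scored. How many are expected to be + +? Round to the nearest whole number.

61

A map distance of 6.0 cM corresponds to a recombination frequency of 0.060.
The F1 is + cu / st +, so + + is a recombinant gamete class with expected frequency r/2 = 0.060/2 = 0.0300.
Expected number = 0.0300 × 2030 = 60.90 ≈ 61.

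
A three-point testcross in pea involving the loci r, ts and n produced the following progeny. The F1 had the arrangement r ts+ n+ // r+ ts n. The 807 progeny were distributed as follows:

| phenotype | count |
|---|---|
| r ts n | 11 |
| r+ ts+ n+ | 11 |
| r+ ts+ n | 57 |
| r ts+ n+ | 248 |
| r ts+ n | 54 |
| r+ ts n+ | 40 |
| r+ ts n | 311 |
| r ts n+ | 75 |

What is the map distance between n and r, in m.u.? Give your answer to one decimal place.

The two rarest classes, r+ ts+ n+ and r ts n, are the double crossovers. Comparing them with the parentals, only the r allele has switched, so r is the middle locus and the order is n – r – ts.
Crossovers in the n–r interval produce the single-crossover classes r ts+ n and r+ ts n+ (54 + 40 = 94) plus the double crossovers (22).
RF(n–r) = (94 + 22) / 807 = 116/807 = 0.1437 → 14.4 m.u.

14.4 m.u.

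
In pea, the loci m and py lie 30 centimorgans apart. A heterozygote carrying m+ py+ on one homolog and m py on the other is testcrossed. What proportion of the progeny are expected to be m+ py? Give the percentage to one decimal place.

15.0%

A map distance of 30 centimorgans corresponds to a recombination frequency of 0.300.
The F1 is m+ py+ / m py, so m+ py is a recombinant gamete class with expected frequency r/2 = 0.300/2 = 0.1500.
That is 0.1500 = 15.0% of the progeny.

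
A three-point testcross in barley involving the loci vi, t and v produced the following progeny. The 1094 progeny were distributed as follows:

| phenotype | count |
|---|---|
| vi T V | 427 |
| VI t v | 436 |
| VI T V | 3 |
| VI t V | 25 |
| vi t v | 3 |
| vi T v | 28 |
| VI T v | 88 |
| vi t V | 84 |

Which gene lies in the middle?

vi

The two most frequent reciprocal classes, VI t v and vi T V, are the parental types, so the F1 was VI t v / vi T V.
The two rarest classes, vi t v and VI T V, are the double crossovers. Comparing them with the parentals, only the vi allele has switched, so vi is the middle locus and the order is t – vi – v.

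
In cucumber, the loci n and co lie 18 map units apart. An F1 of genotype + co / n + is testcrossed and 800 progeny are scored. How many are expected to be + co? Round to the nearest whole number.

328

A map distance of 18 map units corresponds to a recombination frequency of 0.180.
The F1 is + co / n +, so + co is a parental gamete class with expected frequency (1 − r)/2 = 0.820/2 = 0.4100.
Expected number = 0.4100 × 800 = 328.00 ≈ 328.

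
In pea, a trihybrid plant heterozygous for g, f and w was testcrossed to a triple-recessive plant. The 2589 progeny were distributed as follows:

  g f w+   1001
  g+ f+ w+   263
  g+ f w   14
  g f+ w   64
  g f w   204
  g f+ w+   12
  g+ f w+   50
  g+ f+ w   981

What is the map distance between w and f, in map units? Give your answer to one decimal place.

The two most frequent reciprocal classes, g+ f+ w and g f w+, are the parental types, so the F1 was g+ f+ w / g f w+.
The two rarest classes, g+ f w and g f+ w+, are the double crossovers. Comparing them with the parentals, only the f allele has switched, so f is the middle locus and the order is w – f – g.
Crossovers in the w–f interval produce the single-crossover classes g+ f+ w+ and g f w (263 + 204 = 467) plus the double crossovers (26).
RF(w–f) = (467 + 26) / 2589 = 493/2589 = 0.1904 → 19.0 map units.

19.0 map units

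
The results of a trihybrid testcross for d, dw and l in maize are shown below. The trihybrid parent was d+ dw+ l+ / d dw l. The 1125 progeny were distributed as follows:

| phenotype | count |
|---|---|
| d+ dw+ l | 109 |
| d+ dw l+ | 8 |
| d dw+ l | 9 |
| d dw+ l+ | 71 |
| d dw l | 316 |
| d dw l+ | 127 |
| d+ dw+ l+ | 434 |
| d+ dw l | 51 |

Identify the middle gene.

The two rarest classes, d+ dw l+ and d dw+ l, are the double crossovers. Comparing them with the parentals, only the dw allele has switched, so dw is the middle locus and the order is d – dw – l.

dw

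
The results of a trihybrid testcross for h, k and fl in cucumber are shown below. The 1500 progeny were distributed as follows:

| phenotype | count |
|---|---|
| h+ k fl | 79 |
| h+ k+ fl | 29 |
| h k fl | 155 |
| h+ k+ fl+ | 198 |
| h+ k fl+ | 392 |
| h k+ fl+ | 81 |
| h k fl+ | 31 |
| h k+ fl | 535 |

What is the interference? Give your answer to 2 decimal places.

0.01

The two most frequent reciprocal classes, h+ k fl+ and h k+ fl, are the parental types, so the F1 was h+ k fl+ / h k+ fl.
The two rarest classes, h k fl+ and h+ k+ fl, are the double crossovers. Comparing them with the parentals, only the h allele has switched, so h is the middle locus and the order is fl – h – k.
fl–h: (160 + 60)/1500 = 0.1467; h–k: (353 + 60)/1500 = 0.2753.
Expected DCO frequency = 0.1467 × 0.2753 ≈ 0.04039; observed = 60/1500 ≈ 0.04000.
Coefficient of coincidence = 0.04000/0.04039 ≈ 0.99; interference = 1 − 0.99 = 0.01.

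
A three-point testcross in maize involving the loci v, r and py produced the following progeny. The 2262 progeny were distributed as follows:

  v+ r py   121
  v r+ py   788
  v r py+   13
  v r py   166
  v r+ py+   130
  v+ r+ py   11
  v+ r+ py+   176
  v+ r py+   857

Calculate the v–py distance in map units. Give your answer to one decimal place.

The two most frequent reciprocal classes, v r+ py and v+ r py+, are the parental types, so the F1 was v r+ py / v+ r py+.
The two rarest classes, v+ r+ py and v r py+, are the double crossovers. Comparing them with the parentals, only the v allele has switched, so v is the middle locus and the order is py – v – r.
Crossovers in the py–v interval produce the single-crossover classes v r+ py+ and v+ r py (130 + 121 = 251) plus the double crossovers (24).
RF(py–v) = (251 + 24) / 2262 = 275/2262 = 0.1216 → 12.2 map units.

12.2 map units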